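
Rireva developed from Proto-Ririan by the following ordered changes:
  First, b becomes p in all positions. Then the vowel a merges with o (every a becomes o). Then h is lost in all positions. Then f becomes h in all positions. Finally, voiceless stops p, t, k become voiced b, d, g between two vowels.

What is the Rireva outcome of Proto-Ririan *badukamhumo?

Rireva: start from *badukamhumo.
  rule 1 (unconditioned shift): badukamhumo → padukamhumo
  rule 2 (vowel merger): padukamhumo → podukomhumo
  rule 3 (h-loss): podukomhumo → podukomumo
  rule 4: no change — podukomumo
  rule 5 (intervocalic voicing): podukomumo → podugomumo
  ⇒ Rireva podugomumo

podugomumo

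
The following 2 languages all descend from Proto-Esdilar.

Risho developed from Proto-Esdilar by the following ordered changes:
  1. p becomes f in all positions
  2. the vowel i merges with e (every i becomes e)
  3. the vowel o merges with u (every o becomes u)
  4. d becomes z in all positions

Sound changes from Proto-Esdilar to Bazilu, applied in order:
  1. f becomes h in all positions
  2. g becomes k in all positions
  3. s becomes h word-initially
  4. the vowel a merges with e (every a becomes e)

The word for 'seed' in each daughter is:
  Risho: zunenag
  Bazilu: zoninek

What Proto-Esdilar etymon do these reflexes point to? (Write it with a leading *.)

Position 4: Risho has e, Bazilu has i. Bazilu preserves i here (none of its changes turn any other segment into i), so the proto-segment is *i.
Position 7: Risho has g, Bazilu has k. Risho preserves g here (none of its changes turn any other segment into g), so the proto-segment is *g.
This points to *zoninag. Verify forward in each daughter:
Risho: start from *zoninag.
  rule 1: no change — zoninag
  rule 2 (vowel merger): zoninag → zonenag
  rule 3 (vowel merger): zonenag → zunenag
  rule 4: no change — zunenag
  ⇒ Risho zunenag
Bazilu: start from *zoninag.
  rule 1: no change — zoninag
  rule 2 (unconditioned shift): zoninag → zoninak
  rule 3: no change — zoninak
  rule 4 (vowel merger): zoninak → zoninek
  ⇒ Bazilu zoninek
Only *zoninag yields all of Risho zunenag, Bazilu zoninek.

*zoninag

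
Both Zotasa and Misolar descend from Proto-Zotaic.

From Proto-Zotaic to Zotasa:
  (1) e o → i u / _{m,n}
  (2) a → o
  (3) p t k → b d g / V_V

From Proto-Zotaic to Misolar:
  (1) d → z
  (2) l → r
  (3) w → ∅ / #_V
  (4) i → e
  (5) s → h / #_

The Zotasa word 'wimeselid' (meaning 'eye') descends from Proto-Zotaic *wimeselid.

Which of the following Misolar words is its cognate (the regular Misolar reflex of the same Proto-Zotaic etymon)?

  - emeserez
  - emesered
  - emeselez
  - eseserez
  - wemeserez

Misolar: *wimeselid
  wimeselid → wimeseliz   [unconditioned shift]
  wimeseliz → wimeseriz   [unconditioned shift]
  wimeseriz → imeseriz   [glide loss]
  imeseriz → emeserez   [vowel merger]
  emeserez (rule 5 does not apply)
  giving Misolar emeserez.
Only 'emeserez' matches the regular Misolar development of *wimeselid.

emeserez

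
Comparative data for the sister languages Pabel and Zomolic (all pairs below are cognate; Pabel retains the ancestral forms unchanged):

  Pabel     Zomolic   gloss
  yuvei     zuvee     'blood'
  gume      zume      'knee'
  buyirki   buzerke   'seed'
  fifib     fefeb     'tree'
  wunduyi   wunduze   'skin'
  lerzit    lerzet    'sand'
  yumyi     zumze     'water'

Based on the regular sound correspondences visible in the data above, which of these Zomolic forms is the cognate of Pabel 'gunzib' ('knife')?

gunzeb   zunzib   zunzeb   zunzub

gume ~ zume — Pabel g corresponds to Zomolic z word-initially before a back vowel.
fifib ~ fefeb — Pabel i corresponds to Zomolic e after a consonant, before a labial obstruent.
Applying these to Pabel 'gunzib':
  gunzib → zunzib   (g→z word-initially before a back vowel)
  zunzib → zunzeb   (i→e after a consonant, before a labial obstruent)
So the Zomolic cognate is 'zunzeb'.

zunzeb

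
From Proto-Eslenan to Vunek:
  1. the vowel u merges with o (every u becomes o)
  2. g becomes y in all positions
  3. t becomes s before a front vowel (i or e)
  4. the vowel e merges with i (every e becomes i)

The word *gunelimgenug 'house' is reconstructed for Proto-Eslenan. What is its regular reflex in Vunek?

yonilimyinoy

Vunek: *gunelimgenug > gonelimgenog > yonelimyenoy > yonilimyinoy  (by vowel merger, unconditioned shift, vowel merger)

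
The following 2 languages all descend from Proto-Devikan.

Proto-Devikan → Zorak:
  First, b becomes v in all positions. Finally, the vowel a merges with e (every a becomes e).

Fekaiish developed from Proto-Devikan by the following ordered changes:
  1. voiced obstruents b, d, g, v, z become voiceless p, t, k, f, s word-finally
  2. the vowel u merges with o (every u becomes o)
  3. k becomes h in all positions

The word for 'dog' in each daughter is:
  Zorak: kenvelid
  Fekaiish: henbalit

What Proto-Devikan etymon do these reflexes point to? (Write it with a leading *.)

Position 4: Zorak has v, Fekaiish has b. Fekaiish preserves b here (none of its changes turn any other segment into b), so the proto-segment is *b.
Position 8: Zorak has d, Fekaiish has t. Zorak preserves d here (none of its changes turn any other segment into d), so the proto-segment is *d.
Verify the candidate proto-form against each daughter:
Zorak: *kenbalid
  kenbalid → kenvalid   [unconditioned shift]
  kenvalid → kenvelid   [vowel merger]
  giving Zorak kenvelid.
Fekaiish: *kenbalid
  kenbalid → kenbalit   [final devoicing]
  kenbalit (rule 2 does not apply)
  kenbalit → henbalit   [unconditioned shift]
  giving Fekaiish henbalit.
Only *kenbalid yields all of Zorak kenvelid, Fekaiish henbalit.

*kenbalid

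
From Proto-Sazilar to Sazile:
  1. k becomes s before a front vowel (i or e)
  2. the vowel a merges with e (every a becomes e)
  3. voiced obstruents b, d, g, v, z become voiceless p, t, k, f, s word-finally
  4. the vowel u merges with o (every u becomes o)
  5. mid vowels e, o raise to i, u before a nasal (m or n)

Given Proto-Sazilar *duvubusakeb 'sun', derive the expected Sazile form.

Sazile: *duvubusakeb
  duvubusakeb → duvubusaseb   [palatalisation]
  duvubusaseb → duvubuseseb   [vowel merger]
  duvubuseseb → duvubusesep   [final devoicing]
  duvubusesep → dovobosesep   [vowel merger]
  dovobosesep (rule 5 does not apply)
  giving Sazile dovobosesep.

dovobosesep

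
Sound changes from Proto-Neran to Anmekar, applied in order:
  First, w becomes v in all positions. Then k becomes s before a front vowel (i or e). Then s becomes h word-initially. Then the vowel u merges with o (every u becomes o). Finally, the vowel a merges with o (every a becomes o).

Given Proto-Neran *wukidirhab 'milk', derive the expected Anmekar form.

vosidirhob

Anmekar: *wukidirhab
  wukidirhab → vukidirhab   [unconditioned shift]
  vukidirhab → vusidirhab   [palatalisation]
  vusidirhab (rule 3 does not apply)
  vusidirhab → vosidirhab   [vowel merger]
  vosidirhab → vosidirhob   [vowel merger]
  giving Anmekar vosidirhob.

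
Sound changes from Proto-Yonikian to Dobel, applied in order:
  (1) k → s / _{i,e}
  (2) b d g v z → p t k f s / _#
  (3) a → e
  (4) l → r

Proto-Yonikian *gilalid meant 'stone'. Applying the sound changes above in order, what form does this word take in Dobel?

girerit

Dobel: start from *gilalid.
  rule 1: no change — gilalid
  rule 2 (final devoicing): gilalid → gilalit
  rule 3 (vowel merger): gilalit → gilelit
  rule 4 (unconditioned shift): gilelit → girerit
  ⇒ Dobel girerit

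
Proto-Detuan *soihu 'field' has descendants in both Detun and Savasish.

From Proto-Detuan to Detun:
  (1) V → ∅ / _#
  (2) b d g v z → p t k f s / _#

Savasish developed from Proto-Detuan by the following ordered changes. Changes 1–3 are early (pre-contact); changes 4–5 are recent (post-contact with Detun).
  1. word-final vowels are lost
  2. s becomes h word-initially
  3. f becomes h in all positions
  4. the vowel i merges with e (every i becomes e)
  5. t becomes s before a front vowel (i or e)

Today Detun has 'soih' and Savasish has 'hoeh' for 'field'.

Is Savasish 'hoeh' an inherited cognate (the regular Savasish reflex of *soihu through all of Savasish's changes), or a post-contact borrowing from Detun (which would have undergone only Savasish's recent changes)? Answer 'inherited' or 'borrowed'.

If inherited, *soihu would pass through all of Savasish's changes:
Savasish: start from *soihu.
  rule 1 (apocope): soihu → soih
  rule 2 (debuccalisation): soih → hoih
  rule 3: no change — hoih
  rule 4 (vowel merger): hoih → hoeh
  rule 5: no change — hoeh
  ⇒ Savasish hoeh
If borrowed from Detun 'soih' after the early changes, it would undergo only the recent ones:
  rule 4 (vowel merger): soih → soeh
  rule 5 (palatalisation): no change (soeh)
  ⇒ as a loan: soeh
Savasish 'hoeh' matches the inherited outcome exactly, so it is an inherited cognate, not a loan.

inherited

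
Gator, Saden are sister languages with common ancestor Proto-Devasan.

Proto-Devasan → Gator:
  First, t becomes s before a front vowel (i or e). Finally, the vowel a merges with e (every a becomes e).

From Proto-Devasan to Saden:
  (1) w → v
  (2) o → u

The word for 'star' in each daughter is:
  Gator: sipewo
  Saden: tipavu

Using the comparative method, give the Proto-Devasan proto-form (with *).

Position 6: Gator has o, Saden has u. Gator preserves o here (none of its changes turn any other segment into o), so the proto-segment is *o.
Position 1: Gator has s, Saden has t. Saden preserves t here (none of its changes turn any other segment into t), so the proto-segment is *t.
Verify the candidate proto-form against each daughter:
Gator: *tipawo > sipawo > sipewo  (by palatalisation, vowel merger)
Saden: *tipawo > tipavo > tipavu  (by unconditioned shift, vowel merger)
Only *tipawo yields all of Gator sipewo, Saden tipavu.

*tipawo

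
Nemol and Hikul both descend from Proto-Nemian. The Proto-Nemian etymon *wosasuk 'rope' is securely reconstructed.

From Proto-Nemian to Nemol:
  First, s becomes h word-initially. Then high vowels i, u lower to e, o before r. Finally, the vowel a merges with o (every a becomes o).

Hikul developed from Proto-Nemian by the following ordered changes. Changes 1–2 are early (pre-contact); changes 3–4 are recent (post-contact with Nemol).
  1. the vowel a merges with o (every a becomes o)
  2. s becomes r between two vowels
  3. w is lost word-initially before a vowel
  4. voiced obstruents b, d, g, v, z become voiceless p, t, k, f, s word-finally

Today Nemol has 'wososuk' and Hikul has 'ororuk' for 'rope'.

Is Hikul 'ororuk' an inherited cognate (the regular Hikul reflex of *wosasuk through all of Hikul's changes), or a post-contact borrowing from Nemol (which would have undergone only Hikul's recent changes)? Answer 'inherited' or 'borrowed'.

inherited

If inherited, *wosasuk would pass through all of Hikul's changes:
Hikul: *wosasuk > wososuk > wororuk > ororuk  (by vowel merger, rhotacism, glide loss)
If borrowed from Nemol 'wososuk' after the early changes, it would undergo only the recent ones:
  rule 3 (glide loss): wososuk → ososuk
  rule 4 (final devoicing): no change (ososuk)
  ⇒ as a loan: ososuk
Hikul 'ororuk' matches the inherited outcome exactly, so it is an inherited cognate, not a loan.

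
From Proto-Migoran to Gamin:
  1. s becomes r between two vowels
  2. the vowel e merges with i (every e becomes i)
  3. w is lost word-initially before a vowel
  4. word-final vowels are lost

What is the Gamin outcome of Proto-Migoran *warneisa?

Gamin: *warneisa
  warneisa → warneira   [rhotacism]
  warneira → warniira   [vowel merger]
  warniira → arniira   [glide loss]
  arniira → arniir   [apocope]
  giving Gamin arniir.

arniir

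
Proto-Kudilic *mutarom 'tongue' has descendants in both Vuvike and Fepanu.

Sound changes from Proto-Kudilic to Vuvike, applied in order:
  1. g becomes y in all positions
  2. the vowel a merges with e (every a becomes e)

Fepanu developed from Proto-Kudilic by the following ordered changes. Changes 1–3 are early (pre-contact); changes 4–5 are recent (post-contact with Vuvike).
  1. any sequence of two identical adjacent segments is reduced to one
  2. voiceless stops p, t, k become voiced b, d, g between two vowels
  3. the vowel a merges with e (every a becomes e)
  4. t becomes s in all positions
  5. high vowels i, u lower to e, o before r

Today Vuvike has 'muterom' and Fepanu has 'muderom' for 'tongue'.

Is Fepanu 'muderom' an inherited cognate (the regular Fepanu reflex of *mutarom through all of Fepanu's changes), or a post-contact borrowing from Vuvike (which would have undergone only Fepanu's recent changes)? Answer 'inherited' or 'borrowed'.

If inherited, *mutarom would pass through all of Fepanu's changes:
Fepanu: *mutarom
  mutarom (rule 1 does not apply)
  mutarom → mudarom   [intervocalic voicing]
  mudarom → muderom   [vowel merger]
  muderom (rule 4 does not apply)
  muderom (rule 5 does not apply)
  giving Fepanu muderom.
If borrowed from Vuvike 'muterom' after the early changes, it would undergo only the recent ones:
  rule 4 (unconditioned shift): muterom → muserom
  rule 5 (pre-rhotic lowering): no change (muserom)
  ⇒ as a loan: muserom
Fepanu 'muderom' matches the inherited outcome exactly, so it is an inherited cognate, not a loan.

inherited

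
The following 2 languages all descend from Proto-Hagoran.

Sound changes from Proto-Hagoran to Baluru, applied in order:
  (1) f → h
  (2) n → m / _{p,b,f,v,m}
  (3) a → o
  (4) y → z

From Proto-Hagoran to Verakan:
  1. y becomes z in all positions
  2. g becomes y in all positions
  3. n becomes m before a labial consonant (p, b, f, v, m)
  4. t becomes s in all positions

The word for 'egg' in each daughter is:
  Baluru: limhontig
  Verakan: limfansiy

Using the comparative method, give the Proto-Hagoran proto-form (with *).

Position 5: Baluru has o, Verakan has a. Verakan preserves a here (none of its changes turn any other segment into a), so the proto-segment is *a.
Position 4: Baluru has h, Verakan has f. Verakan preserves f here (none of its changes turn any other segment into f), so the proto-segment is *f.
Verify the candidate proto-form against each daughter:
Baluru: start from *limfantig.
  rule 1 (unconditioned shift): limfantig → limhantig
  rule 2: no change — limhantig
  rule 3 (vowel merger): limhantig → limhontig
  rule 4: no change — limhontig
  ⇒ Baluru limhontig
Verakan: *limfantig > limfantiy > limfansiy  (by unconditioned shift, unconditioned shift)
*limfantig is the unique common source.

*limfantig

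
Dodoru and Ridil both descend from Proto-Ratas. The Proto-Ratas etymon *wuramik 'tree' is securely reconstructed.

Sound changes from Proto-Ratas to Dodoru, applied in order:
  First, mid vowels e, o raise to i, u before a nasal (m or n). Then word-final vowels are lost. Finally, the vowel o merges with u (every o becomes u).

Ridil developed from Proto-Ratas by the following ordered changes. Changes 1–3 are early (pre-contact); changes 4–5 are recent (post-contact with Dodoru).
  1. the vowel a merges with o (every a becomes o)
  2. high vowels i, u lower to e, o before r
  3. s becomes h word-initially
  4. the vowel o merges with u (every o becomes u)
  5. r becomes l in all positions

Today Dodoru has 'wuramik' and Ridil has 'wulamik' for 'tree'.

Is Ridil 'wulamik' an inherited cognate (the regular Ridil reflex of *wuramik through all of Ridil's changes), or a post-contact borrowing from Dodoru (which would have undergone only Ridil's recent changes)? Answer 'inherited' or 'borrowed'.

borrowed

If inherited, *wuramik would pass through all of Ridil's changes:
Ridil: *wuramik
  wuramik → wuromik   [vowel merger]
  wuromik → woromik   [pre-rhotic lowering]
  woromik (rule 3 does not apply)
  woromik → wurumik   [vowel merger]
  wurumik → wulumik   [unconditioned shift]
  giving Ridil wulumik.
If borrowed from Dodoru 'wuramik' after the early changes, it would undergo only the recent ones:
  rule 4 (vowel merger): no change (wuramik)
  rule 5 (unconditioned shift): wuramik → wulamik
  ⇒ as a loan: wulamik
Ridil 'wulamik' matches the loan outcome 'wulamik', not the inherited 'wulumik' — it skipped the early Ridil changes, so it was borrowed from Dodoru.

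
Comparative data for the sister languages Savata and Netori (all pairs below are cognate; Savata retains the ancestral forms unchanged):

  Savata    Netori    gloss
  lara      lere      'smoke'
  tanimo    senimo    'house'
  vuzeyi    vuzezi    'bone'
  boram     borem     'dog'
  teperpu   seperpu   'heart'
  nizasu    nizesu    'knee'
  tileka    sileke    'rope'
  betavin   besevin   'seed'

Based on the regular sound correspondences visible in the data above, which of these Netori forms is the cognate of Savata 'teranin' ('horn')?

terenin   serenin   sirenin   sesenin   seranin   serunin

teperpu ~ seperpu — Savata t corresponds to Netori s word-initially before a front vowel.
tanimo ~ senimo — Savata a corresponds to Netori e after a consonant, before a nasal.
Applying these to Savata 'teranin':
  teranin → seranin   (t→s word-initially before a front vowel)
  seranin → serenin   (a→e after a consonant, before a nasal)
So the Netori cognate is 'serenin'.

serenin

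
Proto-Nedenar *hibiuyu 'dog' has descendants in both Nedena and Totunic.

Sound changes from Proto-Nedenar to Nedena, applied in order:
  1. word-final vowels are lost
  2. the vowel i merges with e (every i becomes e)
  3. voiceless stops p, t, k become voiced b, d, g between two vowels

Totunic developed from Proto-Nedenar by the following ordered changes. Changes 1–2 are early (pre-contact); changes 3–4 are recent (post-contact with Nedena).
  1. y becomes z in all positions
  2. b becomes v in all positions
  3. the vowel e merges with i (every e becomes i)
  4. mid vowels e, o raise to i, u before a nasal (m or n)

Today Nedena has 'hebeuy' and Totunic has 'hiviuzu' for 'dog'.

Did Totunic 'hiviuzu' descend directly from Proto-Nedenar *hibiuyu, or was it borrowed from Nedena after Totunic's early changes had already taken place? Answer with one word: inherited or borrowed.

If inherited, *hibiuyu would pass through all of Totunic's changes:
Totunic: *hibiuyu
  hibiuyu → hibiuzu   [unconditioned shift]
  hibiuzu → hiviuzu   [unconditioned shift]
  hiviuzu (rule 3 does not apply)
  hiviuzu (rule 4 does not apply)
  giving Totunic hiviuzu.
If borrowed from Nedena 'hebeuy' after the early changes, it would undergo only the recent ones:
  rule 3 (vowel merger): hebeuy → hibiuy
  rule 4 (pre-nasal raising): no change (hibiuy)
  ⇒ as a loan: hibiuy
Totunic 'hiviuzu' matches the inherited outcome exactly, so it is an inherited cognate, not a loan.

inherited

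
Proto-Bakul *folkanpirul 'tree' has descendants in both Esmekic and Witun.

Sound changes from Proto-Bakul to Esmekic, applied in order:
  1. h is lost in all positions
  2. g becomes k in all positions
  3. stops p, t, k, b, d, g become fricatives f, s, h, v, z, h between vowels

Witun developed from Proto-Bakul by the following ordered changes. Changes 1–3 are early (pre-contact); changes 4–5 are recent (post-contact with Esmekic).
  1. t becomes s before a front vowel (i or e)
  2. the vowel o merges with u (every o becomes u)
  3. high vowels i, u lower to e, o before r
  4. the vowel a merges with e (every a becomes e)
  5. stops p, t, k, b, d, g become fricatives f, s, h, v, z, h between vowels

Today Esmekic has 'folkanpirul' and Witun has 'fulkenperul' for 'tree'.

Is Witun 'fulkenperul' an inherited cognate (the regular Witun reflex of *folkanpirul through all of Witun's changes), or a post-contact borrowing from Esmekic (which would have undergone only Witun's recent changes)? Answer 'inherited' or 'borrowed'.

inherited

If inherited, *folkanpirul would pass through all of Witun's changes:
Witun: *folkanpirul > fulkanpirul > fulkanperul > fulkenperul  (by vowel merger, pre-rhotic lowering, vowel merger)
If borrowed from Esmekic 'folkanpirul' after the early changes, it would undergo only the recent ones:
  rule 4 (vowel merger): folkanpirul → folkenpirul
  rule 5 (intervocalic lenition): no change (folkenpirul)
  ⇒ as a loan: folkenpirul
Witun 'fulkenperul' matches the inherited outcome exactly, so it is an inherited cognate, not a loan.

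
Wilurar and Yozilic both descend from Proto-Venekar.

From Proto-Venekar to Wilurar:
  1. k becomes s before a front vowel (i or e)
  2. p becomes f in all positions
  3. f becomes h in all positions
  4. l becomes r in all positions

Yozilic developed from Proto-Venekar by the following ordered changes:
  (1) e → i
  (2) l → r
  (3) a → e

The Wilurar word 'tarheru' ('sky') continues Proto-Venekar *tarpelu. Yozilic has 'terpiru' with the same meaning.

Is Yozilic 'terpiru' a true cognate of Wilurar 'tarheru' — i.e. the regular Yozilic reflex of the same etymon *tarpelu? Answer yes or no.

yes

Derive the expected Yozilic reflex of *tarpelu:
Yozilic: start from *tarpelu.
  rule 1 (vowel merger): tarpelu → tarpilu
  rule 2 (unconditioned shift): tarpilu → tarpiru
  rule 3 (vowel merger): tarpiru → terpiru
  ⇒ Yozilic terpiru
Yozilic 'terpiru' matches the regular reflex exactly, so the pair is cognate.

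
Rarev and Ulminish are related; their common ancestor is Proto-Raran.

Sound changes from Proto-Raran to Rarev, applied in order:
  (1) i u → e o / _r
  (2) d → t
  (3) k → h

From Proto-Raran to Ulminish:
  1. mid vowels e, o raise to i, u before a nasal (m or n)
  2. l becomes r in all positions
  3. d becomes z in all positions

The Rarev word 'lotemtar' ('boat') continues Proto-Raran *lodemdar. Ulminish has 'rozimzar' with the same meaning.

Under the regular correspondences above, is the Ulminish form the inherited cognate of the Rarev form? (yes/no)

Derive the expected Ulminish reflex of *lodemdar:
Ulminish: *lodemdar > lodimdar > rodimdar > rozimzar  (by pre-nasal raising, unconditioned shift, unconditioned shift)
Ulminish 'rozimzar' matches the regular reflex exactly, so the pair is cognate.

yes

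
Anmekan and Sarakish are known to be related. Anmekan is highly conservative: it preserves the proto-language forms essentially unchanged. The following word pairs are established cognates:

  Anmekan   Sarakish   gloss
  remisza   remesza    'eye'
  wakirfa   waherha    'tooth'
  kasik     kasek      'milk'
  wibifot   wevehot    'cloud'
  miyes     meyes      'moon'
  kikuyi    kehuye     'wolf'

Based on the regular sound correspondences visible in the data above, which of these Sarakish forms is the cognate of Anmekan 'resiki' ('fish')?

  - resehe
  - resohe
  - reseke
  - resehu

resehe

remisza ~ remesza, kasik ~ kasek — Anmekan i corresponds to Sarakish e after a consonant, before a consonant other than r, m, n, p, b, f, v.
wakirfa ~ waherha — Anmekan k corresponds to Sarakish h between vowels (before a front vowel).
kikuyi ~ kehuye — Anmekan i corresponds to Sarakish e word-finally.
Applying these to Anmekan 'resiki':
  resiki → reseki   (i→e after a consonant, before a consonant other than r, m, n, p, b, f, v)
  reseki → resehi   (k→h between vowels (before a front vowel))
  resehi → resehe   (i→e word-finally)
So the Sarakish cognate is 'resehe'.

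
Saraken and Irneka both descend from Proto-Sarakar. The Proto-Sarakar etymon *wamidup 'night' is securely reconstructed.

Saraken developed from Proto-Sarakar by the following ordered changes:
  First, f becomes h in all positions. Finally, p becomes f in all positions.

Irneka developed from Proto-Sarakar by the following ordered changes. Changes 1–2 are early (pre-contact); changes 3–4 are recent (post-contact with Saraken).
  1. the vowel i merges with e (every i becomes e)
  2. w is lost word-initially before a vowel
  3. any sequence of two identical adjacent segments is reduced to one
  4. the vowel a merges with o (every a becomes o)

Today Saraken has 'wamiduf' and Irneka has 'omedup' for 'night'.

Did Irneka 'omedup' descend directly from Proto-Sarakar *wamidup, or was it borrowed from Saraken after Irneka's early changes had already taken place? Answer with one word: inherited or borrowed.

If inherited, *wamidup would pass through all of Irneka's changes:
Irneka: *wamidup
  wamidup → wamedup   [vowel merger]
  wamedup → amedup   [glide loss]
  amedup (rule 3 does not apply)
  amedup → omedup   [vowel merger]
  giving Irneka omedup.
If borrowed from Saraken 'wamiduf' after the early changes, it would undergo only the recent ones:
  rule 3 (degemination): no change (wamiduf)
  rule 4 (vowel merger): wamiduf → womiduf
  ⇒ as a loan: womiduf
Irneka 'omedup' matches the inherited outcome exactly, so it is an inherited cognate, not a loan.

inherited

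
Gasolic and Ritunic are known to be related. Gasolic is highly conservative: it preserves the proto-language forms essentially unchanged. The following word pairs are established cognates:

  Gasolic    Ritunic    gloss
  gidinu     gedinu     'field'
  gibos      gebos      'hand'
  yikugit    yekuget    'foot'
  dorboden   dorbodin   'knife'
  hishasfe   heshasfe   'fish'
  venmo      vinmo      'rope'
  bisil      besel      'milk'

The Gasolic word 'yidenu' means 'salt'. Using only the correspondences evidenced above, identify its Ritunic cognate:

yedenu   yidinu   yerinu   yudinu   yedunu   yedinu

yedinu

gidinu ~ gedinu, yikugit ~ yekuget — Gasolic i corresponds to Ritunic e after a consonant, before a consonant other than r, m, n, p, b, f, v.
dorboden ~ dorbodin, venmo ~ vinmo — Gasolic e corresponds to Ritunic i after a consonant, before a nasal.
Applying these to Gasolic 'yidenu':
  yidenu → yedenu   (i→e after a consonant, before a consonant other than r, m, n, p, b, f, v)
  yedenu → yedinu   (e→i after a consonant, before a nasal)
So the Ritunic cognate is 'yedinu'.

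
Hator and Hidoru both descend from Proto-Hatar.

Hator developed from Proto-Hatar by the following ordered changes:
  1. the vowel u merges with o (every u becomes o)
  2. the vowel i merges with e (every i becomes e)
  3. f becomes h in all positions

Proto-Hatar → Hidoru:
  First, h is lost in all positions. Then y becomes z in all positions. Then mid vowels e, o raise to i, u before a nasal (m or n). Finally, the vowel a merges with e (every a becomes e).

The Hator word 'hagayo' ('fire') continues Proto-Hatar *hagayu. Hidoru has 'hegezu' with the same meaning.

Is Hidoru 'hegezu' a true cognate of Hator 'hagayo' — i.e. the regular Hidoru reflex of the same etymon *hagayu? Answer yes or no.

no

Derive the expected Hidoru reflex of *hagayu:
Hidoru: *hagayu
  hagayu → agayu   [h-loss]
  agayu → agazu   [unconditioned shift]
  agazu (rule 3 does not apply)
  agazu → egezu   [vowel merger]
  giving Hidoru egezu.
The regular Hidoru reflex would be 'egezu', but the attested form is 'hegezu'. The correspondence is irregular, so they are not cognates (the Hidoru form has a different source).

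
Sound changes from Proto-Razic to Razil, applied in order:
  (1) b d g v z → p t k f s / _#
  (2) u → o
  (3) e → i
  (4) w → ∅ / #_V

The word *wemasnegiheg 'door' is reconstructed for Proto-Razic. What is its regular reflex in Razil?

Razil: start from *wemasnegiheg.
  rule 1 (final devoicing): wemasnegiheg → wemasnegihek
  rule 2: no change — wemasnegihek
  rule 3 (vowel merger): wemasnegihek → wimasnigihik
  rule 4 (glide loss): wimasnigihik → imasnigihik
  ⇒ Razil imasnigihik

imasnigihik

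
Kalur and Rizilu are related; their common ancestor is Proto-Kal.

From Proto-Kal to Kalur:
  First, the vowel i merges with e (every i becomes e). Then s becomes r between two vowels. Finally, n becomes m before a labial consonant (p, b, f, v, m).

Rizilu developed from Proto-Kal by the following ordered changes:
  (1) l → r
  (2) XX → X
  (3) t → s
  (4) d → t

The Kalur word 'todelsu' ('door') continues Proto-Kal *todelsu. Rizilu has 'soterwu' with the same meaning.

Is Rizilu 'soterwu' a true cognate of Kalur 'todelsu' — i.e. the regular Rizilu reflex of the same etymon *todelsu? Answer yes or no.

Derive the expected Rizilu reflex of *todelsu:
Rizilu: start from *todelsu.
  rule 1 (unconditioned shift): todelsu → todersu
  rule 2: no change — todersu
  rule 3 (unconditioned shift): todersu → sodersu
  rule 4 (unconditioned shift): sodersu → sotersu
  ⇒ Rizilu sotersu
The regular Rizilu reflex would be 'sotersu', but the attested form is 'soterwu'. The correspondence is irregular, so they are not cognates (the Rizilu form has a different source).

no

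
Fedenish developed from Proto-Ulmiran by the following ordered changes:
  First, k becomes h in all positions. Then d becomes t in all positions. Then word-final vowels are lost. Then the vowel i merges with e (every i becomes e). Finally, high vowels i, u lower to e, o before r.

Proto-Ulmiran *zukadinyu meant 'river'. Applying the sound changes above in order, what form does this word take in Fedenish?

Fedenish: start from *zukadinyu.
  rule 1 (unconditioned shift): zukadinyu → zuhadinyu
  rule 2 (unconditioned shift): zuhadinyu → zuhatinyu
  rule 3 (apocope): zuhatinyu → zuhatiny
  rule 4 (vowel merger): zuhatiny → zuhateny
  rule 5: no change — zuhateny
  ⇒ Fedenish zuhateny

zuhateny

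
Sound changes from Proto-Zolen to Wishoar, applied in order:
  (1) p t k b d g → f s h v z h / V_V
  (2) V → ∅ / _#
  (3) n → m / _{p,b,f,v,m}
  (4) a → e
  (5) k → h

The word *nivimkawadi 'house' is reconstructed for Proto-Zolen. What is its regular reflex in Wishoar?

Wishoar: *nivimkawadi > nivimkawazi > nivimkawaz > nivimkewez > nivimhewez  (by intervocalic lenition, apocope, vowel merger, unconditioned shift)

nivimhewez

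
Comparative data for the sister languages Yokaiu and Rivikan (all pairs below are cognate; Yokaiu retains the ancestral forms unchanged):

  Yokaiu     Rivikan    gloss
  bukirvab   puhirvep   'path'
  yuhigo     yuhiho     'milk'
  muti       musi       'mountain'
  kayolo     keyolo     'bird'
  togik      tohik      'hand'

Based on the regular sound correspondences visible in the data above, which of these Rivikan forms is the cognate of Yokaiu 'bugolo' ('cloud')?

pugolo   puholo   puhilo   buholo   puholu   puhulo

puholo

bukirvab ~ puhirvep — Yokaiu b corresponds to Rivikan p word-initially before a back vowel.
yuhigo ~ yuhiho — Yokaiu g corresponds to Rivikan h between vowels (before a back vowel).
Applying these to Yokaiu 'bugolo':
  bugolo → pugolo   (b→p word-initially before a back vowel)
  pugolo → puholo   (g→h between vowels (before a back vowel))
So the Rivikan cognate is 'puholo'.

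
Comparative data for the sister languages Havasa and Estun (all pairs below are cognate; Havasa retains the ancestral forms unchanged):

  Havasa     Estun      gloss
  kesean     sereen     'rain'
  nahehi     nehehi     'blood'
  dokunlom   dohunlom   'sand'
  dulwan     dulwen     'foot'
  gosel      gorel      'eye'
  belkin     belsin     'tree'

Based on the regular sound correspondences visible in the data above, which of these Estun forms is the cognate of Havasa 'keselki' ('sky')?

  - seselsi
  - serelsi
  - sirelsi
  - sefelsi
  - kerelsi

serelsi

kesean ~ sereen — Havasa k corresponds to Estun s word-initially before a front vowel.
kesean ~ sereen, gosel ~ gorel — Havasa s corresponds to Estun r between vowels (before a front vowel).
belkin ~ belsin — Havasa k corresponds to Estun s after a consonant, before a front vowel.
Applying these to Havasa 'keselki':
  keselki → seselki   (k→s word-initially before a front vowel)
  seselki → serelki   (s→r between vowels (before a front vowel))
  serelki → serelsi   (k→s after a consonant, before a front vowel)
So the Estun cognate is 'serelsi'.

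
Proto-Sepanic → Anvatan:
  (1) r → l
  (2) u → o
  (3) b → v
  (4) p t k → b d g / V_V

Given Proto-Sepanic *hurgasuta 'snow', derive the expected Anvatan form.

holgasoda

Anvatan: *hurgasuta
  hurgasuta → hulgasuta   [unconditioned shift]
  hulgasuta → holgasota   [vowel merger]
  holgasota (rule 3 does not apply)
  holgasota → holgasoda   [intervocalic voicing]
  giving Anvatan holgasoda.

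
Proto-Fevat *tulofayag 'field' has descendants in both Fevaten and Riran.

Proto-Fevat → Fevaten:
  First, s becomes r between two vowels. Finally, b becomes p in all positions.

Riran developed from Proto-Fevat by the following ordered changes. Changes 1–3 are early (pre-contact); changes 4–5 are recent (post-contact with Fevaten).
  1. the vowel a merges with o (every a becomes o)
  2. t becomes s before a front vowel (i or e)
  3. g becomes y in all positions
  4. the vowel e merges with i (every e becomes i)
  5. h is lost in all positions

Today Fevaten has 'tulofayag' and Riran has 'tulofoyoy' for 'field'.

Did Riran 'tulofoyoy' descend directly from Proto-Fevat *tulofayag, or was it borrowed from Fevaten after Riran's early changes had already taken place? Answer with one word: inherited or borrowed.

inherited

If inherited, *tulofayag would pass through all of Riran's changes:
Riran: *tulofayag
  tulofayag → tulofoyog   [vowel merger]
  tulofoyog (rule 2 does not apply)
  tulofoyog → tulofoyoy   [unconditioned shift]
  tulofoyoy (rule 4 does not apply)
  tulofoyoy (rule 5 does not apply)
  giving Riran tulofoyoy.
If borrowed from Fevaten 'tulofayag' after the early changes, it would undergo only the recent ones:
  rule 4 (vowel merger): no change (tulofayag)
  rule 5 (h-loss): no change (tulofayag)
  ⇒ as a loan: tulofayag
Riran 'tulofoyoy' matches the inherited outcome exactly, so it is an inherited cognate, not a loan.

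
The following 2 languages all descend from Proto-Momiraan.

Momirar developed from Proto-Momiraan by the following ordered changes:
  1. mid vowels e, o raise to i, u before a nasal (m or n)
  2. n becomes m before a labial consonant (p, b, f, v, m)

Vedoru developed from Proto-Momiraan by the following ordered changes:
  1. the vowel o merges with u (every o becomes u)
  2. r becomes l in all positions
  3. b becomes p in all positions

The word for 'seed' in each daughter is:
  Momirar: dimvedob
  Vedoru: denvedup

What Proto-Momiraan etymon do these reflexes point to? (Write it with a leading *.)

Position 7: Momirar has o, Vedoru has u. Momirar preserves o here (none of its changes turn any other segment into o), so the proto-segment is *o.
Position 3: Momirar has m, Vedoru has n. Vedoru preserves n here (none of its changes turn any other segment into n), so the proto-segment is *n.
Verify the candidate proto-form against each daughter:
Momirar: start from *denvedob.
  rule 1 (pre-nasal raising): denvedob → dinvedob
  rule 2 (nasal place assimilation): dinvedob → dimvedob
  ⇒ Momirar dimvedob
Vedoru: *denvedob
  denvedob → denvedub   [vowel merger]
  denvedub (rule 2 does not apply)
  denvedub → denvedup   [unconditioned shift]
  giving Vedoru denvedup.
No other proto-form is consistent with every reflex, so the reconstruction is *denvedob.

*denvedob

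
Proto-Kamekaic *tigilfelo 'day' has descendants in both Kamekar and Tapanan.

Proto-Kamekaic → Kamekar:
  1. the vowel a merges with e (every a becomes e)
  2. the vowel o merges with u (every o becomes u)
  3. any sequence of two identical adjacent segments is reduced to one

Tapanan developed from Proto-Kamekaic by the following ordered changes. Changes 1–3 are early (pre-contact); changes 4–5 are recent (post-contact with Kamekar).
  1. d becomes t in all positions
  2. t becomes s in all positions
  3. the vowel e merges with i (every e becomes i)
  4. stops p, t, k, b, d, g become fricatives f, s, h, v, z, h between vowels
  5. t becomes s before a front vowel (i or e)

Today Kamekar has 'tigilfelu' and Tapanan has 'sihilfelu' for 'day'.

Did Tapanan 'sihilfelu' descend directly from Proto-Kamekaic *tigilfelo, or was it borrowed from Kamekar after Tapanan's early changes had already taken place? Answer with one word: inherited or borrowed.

borrowed

If inherited, *tigilfelo would pass through all of Tapanan's changes:
Tapanan: start from *tigilfelo.
  rule 1: no change — tigilfelo
  rule 2 (unconditioned shift): tigilfelo → sigilfelo
  rule 3 (vowel merger): sigilfelo → sigilfilo
  rule 4 (intervocalic lenition): sigilfilo → sihilfilo
  rule 5: no change — sihilfilo
  ⇒ Tapanan sihilfilo
If borrowed from Kamekar 'tigilfelu' after the early changes, it would undergo only the recent ones:
  rule 4 (intervocalic lenition): tigilfelu → tihilfelu
  rule 5 (palatalisation): tihilfelu → sihilfelu
  ⇒ as a loan: sihilfelu
Tapanan 'sihilfelu' matches the loan outcome 'sihilfelu', not the inherited 'sihilfilo' — it skipped the early Tapanan changes, so it was borrowed from Kamekar.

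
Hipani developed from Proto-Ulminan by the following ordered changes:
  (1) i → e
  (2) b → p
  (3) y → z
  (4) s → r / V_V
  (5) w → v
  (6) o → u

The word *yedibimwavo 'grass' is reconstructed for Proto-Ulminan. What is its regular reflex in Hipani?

zedepemvavu

Hipani: *yedibimwavo > yedebemwavo > yedepemwavo > zedepemwavo > zedepemvavo > zedepemvavu  (by vowel merger, unconditioned shift, unconditioned shift, unconditioned shift, vowel merger)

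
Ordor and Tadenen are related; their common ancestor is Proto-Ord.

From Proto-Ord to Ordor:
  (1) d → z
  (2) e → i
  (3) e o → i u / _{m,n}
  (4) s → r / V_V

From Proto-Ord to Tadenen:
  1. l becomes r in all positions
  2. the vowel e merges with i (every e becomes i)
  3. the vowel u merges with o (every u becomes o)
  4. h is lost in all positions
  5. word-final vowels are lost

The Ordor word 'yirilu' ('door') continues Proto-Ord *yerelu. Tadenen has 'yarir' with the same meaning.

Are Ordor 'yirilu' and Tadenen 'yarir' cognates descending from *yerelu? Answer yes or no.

no

Derive the expected Tadenen reflex of *yerelu:
Tadenen: start from *yerelu.
  rule 1 (unconditioned shift): yerelu → yereru
  rule 2 (vowel merger): yereru → yiriru
  rule 3 (vowel merger): yiriru → yiriro
  rule 4: no change — yiriro
  rule 5 (apocope): yiriro → yirir
  ⇒ Tadenen yirir
The regular Tadenen reflex would be 'yirir', but the attested form is 'yarir'. The correspondence is irregular, so they are not cognates (the Tadenen form has a different source).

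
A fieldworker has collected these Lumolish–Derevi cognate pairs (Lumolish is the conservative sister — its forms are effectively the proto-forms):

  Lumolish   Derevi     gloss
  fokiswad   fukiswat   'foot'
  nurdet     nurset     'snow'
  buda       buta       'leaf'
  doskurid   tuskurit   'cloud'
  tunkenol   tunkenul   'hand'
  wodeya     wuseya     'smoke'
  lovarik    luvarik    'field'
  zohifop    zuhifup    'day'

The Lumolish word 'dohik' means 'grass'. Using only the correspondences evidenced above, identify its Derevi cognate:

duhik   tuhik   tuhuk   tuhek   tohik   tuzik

doskurid ~ tuskurit — Lumolish d corresponds to Derevi t word-initially before a back vowel.
fokiswad ~ fukiswat, doskurid ~ tuskurit — Lumolish o corresponds to Derevi u after a consonant, before a consonant other than r, m, n, p, b, f, v.
Applying these to Lumolish 'dohik':
  dohik → tohik   (d→t word-initially before a back vowel)
  tohik → tuhik   (o→u after a consonant, before a consonant other than r, m, n, p, b, f, v)
So the Derevi cognate is 'tuhik'.

tuhik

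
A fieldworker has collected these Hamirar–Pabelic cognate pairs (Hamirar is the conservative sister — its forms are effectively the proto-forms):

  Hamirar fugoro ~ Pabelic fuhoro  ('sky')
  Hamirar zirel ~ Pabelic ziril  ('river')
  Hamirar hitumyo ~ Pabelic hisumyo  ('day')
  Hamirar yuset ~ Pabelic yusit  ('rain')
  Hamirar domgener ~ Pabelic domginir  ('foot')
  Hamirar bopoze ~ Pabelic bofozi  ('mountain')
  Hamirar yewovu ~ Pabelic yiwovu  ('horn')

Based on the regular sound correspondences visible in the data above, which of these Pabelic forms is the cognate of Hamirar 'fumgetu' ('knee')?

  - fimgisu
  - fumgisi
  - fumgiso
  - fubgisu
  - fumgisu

fumgisu

zirel ~ ziril, yuset ~ yusit — Hamirar e corresponds to Pabelic i after a consonant, before a consonant other than r, m, n, p, b, f, v.
hitumyo ~ hisumyo — Hamirar t corresponds to Pabelic s between vowels (before a back vowel).
Applying these to Hamirar 'fumgetu':
  fumgetu → fumgitu   (e→i after a consonant, before a consonant other than r, m, n, p, b, f, v)
  fumgitu → fumgisu   (t→s between vowels (before a back vowel))
So the Pabelic cognate is 'fumgisu'.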